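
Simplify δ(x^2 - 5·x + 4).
\frac{\delta(x - 4) + \delta(x - 1)}{3}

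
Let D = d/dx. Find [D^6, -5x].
-30D^{5}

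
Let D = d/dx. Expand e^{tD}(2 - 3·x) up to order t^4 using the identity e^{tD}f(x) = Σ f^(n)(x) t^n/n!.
- 3 t - 3 x + 2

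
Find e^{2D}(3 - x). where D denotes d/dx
1 - x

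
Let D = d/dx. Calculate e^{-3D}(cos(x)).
\cos{\left(x - 3 \right)}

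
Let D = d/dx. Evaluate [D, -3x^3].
- 9 x^{2}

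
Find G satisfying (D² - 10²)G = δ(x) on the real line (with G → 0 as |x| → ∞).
-\frac{e^{-10|x|}}{20}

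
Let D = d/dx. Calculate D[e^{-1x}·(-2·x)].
2 \left(x - 1\right) e^{- x}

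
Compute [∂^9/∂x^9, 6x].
54\frac{d^{8}}{dx^{8}}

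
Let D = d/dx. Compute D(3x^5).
15 x^{4}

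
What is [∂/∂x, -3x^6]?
- 18 x^{5}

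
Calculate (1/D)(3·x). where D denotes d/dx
\frac{3 x^{2}}{2}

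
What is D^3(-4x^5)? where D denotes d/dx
- 240 x^{2}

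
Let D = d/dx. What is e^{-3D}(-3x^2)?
- 3 x^{2} + 18 x - 27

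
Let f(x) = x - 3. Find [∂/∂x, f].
1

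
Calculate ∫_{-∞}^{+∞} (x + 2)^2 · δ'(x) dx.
-4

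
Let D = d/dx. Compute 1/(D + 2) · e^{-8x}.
- \frac{e^{- 8 x}}{6}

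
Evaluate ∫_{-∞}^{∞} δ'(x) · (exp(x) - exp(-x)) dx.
-2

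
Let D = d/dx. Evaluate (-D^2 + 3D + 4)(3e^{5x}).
- 18 e^{5 x}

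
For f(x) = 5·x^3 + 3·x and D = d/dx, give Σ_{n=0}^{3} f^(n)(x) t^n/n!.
5 t^{3} + 15 t^{2} x + 3 t \left(5 x^{2} + 1\right) + 5 x^{3} + 3 x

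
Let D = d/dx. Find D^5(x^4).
0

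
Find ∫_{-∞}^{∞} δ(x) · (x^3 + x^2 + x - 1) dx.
-1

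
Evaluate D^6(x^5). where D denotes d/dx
0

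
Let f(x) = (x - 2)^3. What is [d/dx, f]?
3 \left(x - 2\right)^{2}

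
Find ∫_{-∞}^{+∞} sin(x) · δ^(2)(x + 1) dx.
\sin{\left(1 \right)}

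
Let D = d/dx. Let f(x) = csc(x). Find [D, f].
- \cot{\left(x \right)} \csc{\left(x \right)}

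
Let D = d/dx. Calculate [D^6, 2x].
12D^{5}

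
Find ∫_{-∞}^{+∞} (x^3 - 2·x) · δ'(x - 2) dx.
-10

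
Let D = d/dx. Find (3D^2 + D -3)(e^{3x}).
27 e^{3 x}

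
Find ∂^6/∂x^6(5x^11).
1663200 x^{5}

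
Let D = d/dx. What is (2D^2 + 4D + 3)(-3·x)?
- 9 x - 12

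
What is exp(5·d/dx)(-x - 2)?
- x - 7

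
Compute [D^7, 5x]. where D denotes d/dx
35D^{6}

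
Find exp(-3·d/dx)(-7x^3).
- 7 x^{3} + 63 x^{2} - 189 x + 189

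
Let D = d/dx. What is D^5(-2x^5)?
-240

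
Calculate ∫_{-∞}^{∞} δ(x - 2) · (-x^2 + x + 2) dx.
0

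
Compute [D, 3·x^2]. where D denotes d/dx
6 x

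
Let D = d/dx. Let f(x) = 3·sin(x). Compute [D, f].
3 \cos{\left(x \right)}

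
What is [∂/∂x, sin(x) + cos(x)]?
- \sin{\left(x \right)} + \cos{\left(x \right)}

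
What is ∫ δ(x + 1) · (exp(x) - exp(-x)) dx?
- 2 \sinh{\left(1 \right)}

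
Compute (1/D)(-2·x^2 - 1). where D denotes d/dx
- \frac{2 x^{3}}{3} - x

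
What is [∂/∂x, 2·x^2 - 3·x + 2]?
4 x - 3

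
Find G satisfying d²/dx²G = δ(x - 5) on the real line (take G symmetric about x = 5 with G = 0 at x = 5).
\frac{|x - 5|}{2}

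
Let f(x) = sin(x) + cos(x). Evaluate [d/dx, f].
- \sin{\left(x \right)} + \cos{\left(x \right)}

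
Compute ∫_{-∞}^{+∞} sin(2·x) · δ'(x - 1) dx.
- 2 \cos{\left(2 \right)}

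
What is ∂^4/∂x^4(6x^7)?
5040 x^{3}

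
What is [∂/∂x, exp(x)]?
e^{x}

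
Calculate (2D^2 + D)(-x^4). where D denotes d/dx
4 x^{2} \left(- x - 6\right)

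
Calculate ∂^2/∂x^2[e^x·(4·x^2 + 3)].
\left(4 x^{2} + 16 x + 11\right) e^{x}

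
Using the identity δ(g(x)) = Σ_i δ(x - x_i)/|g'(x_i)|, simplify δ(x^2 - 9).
\frac{\delta(x + 3) + \delta(x - 3)}{6}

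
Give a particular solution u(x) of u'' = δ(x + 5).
\frac{|x + 5|}{2}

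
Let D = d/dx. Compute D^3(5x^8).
1680 x^{5}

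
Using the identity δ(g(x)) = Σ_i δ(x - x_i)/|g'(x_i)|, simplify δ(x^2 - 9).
\frac{\delta(x - 3) + \delta(x + 3)}{6}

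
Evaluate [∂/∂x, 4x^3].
12 x^{2}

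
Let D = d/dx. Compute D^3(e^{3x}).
27 e^{3 x}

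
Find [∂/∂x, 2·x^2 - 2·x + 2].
4 x - 2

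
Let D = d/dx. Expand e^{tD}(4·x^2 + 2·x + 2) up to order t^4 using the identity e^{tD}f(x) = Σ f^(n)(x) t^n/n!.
4 t^{2} + 2 t \left(4 x + 1\right) + 4 x^{2} + 2 x + 2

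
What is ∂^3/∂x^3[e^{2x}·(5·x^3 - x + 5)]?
\left(40 x^{3} + 180 x^{2} + 172 x + 58\right) e^{2 x}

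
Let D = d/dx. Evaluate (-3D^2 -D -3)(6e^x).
- 42 e^{x}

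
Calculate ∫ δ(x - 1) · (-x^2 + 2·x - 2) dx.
-1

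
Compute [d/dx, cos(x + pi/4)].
- \sin{\left(x + \frac{\pi}{4} \right)}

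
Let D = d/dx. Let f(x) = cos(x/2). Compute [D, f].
- \frac{\sin{\left(\frac{x}{2} \right)}}{2}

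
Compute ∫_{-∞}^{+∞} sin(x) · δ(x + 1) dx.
- \sin{\left(1 \right)}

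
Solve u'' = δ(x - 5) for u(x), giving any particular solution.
\frac{|x - 5|}{2}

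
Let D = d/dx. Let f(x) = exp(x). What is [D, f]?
e^{x}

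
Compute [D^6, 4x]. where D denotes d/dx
24D^{5}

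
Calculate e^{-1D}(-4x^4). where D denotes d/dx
- 4 x^{4} + 16 x^{3} - 24 x^{2} + 16 x - 4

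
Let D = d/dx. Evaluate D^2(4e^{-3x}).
36 e^{- 3 x}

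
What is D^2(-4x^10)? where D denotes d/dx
- 360 x^{8}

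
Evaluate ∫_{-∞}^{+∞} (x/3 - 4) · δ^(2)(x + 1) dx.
0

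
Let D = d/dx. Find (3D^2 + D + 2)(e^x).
6 e^{x}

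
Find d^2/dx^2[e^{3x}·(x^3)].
3 x \left(3 x^{2} + 6 x + 2\right) e^{3 x}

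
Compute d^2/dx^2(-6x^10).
- 540 x^{8}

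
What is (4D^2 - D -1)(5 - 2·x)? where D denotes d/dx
2 x - 3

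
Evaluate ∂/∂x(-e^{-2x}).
2 e^{- 2 x}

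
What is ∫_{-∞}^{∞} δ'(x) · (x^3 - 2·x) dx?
2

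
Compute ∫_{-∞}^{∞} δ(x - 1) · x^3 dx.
1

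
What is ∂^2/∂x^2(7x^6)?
210 x^{4}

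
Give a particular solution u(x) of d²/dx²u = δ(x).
\frac{|x|}{2}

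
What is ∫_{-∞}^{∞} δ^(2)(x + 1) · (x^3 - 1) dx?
-6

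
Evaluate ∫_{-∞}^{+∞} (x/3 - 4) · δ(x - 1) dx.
- \frac{11}{3}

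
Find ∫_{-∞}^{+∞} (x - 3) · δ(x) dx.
-3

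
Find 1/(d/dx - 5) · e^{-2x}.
- \frac{e^{- 2 x}}{7}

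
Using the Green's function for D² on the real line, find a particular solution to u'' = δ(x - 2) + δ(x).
\frac{|x - 2|}{2} + \frac{|x|}{2}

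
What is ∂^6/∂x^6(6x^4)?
0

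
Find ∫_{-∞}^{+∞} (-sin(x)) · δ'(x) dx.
1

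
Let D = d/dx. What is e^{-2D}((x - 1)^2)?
x^{2} - 6 x + 9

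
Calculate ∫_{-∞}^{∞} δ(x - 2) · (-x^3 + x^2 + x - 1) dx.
-3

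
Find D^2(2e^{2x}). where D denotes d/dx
8 e^{2 x}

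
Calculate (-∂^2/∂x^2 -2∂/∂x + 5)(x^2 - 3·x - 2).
5 x^{2} - 19 x - 6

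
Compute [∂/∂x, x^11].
11 x^{10}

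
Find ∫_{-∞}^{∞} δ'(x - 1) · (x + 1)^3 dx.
-12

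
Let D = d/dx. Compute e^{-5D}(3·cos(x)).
3 \cos{\left(x - 5 \right)}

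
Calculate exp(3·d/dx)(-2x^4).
- 2 x^{4} - 24 x^{3} - 108 x^{2} - 216 x - 162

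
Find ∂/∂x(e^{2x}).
2 e^{2 x}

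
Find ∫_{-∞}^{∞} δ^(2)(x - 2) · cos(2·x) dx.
- 4 \cos{\left(4 \right)}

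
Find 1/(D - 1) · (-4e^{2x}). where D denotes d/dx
- 4 e^{2 x}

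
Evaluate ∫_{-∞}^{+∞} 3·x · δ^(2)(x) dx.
0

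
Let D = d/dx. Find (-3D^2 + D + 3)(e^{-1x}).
- e^{- x}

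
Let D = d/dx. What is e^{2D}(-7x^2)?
- 7 x^{2} - 28 x - 28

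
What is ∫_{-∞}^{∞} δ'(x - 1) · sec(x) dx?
- \tan{\left(1 \right)} \sec{\left(1 \right)}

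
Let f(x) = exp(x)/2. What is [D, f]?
\frac{e^{x}}{2}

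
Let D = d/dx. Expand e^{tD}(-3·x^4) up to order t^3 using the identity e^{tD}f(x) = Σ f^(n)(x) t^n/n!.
3 x \left(- 4 t^{3} - 6 t^{2} x - 4 t x^{2} - x^{3}\right)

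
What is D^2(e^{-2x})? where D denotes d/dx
4 e^{- 2 x}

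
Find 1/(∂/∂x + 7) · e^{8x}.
\frac{e^{8 x}}{15}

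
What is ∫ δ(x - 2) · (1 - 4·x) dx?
-7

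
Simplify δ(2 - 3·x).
\frac{\delta(x - 2/3)}{3}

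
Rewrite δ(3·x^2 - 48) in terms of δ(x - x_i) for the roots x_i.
\frac{\delta(x - 4) + \delta(x + 4)}{24}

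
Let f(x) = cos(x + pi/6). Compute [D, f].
- \sin{\left(x + \frac{\pi}{6} \right)}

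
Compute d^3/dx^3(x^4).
24 x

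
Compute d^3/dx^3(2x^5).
120 x^{2}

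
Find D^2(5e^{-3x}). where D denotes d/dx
45 e^{- 3 x}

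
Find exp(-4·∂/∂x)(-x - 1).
3 - x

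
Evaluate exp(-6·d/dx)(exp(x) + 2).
e^{x - 6} + 2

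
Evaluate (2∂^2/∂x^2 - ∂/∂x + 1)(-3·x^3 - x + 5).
- 3 x^{3} + 9 x^{2} - 37 x + 6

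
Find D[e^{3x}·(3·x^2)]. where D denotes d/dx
3 x \left(3 x + 2\right) e^{3 x}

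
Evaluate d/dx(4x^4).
16 x^{3}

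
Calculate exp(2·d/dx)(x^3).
x^{3} + 6 x^{2} + 12 x + 8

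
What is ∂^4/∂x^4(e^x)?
e^{x}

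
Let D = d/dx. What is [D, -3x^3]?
- 9 x^{2}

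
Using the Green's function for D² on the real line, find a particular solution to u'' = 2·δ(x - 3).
|x - 3|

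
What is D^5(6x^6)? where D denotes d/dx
4320 x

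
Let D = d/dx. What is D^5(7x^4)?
0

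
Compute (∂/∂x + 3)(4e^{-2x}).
4 e^{- 2 x}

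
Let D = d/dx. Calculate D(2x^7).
14 x^{6}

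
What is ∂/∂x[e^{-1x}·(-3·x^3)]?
3 x^{2} \left(x - 3\right) e^{- x}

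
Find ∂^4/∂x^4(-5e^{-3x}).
- 405 e^{- 3 x}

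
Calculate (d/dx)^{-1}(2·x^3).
\frac{x^{4}}{2}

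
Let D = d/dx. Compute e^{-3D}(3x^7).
3 x^{7} - 63 x^{6} + 567 x^{5} - 2835 x^{4} + 8505 x^{3} - 15309 x^{2} + 15309 x - 6561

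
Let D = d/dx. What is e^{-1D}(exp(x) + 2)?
e^{x - 1} + 2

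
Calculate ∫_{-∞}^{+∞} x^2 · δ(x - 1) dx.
1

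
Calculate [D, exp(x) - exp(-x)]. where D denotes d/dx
2 \cosh{\left(x \right)}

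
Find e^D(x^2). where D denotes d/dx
x^{2} + 2 x + 1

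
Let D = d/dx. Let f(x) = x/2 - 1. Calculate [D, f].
\frac{1}{2}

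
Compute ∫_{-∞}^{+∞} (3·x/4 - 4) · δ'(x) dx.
- \frac{3}{4}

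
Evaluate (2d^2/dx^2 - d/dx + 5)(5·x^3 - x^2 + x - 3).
25 x^{3} - 20 x^{2} + 67 x - 20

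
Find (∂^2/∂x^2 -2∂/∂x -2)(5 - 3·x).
6 x - 4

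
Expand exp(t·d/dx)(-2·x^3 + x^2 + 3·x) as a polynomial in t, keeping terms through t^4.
- 2 t^{3} + t^{2} \left(1 - 6 x\right) + t \left(- 6 x^{2} + 2 x + 3\right) - 2 x^{3} + x^{2} + 3 x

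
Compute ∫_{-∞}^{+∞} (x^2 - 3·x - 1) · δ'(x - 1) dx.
1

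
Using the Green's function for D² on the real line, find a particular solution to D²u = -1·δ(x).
-\frac{|x|}{2}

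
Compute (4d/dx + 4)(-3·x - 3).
- 12 x - 24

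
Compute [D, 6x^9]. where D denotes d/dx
54 x^{8}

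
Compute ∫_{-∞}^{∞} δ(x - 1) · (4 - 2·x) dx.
2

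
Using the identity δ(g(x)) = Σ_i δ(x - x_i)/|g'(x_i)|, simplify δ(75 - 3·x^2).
\frac{\delta(x - 5) + \delta(x + 5)}{30}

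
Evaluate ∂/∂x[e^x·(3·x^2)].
3 x \left(x + 2\right) e^{x}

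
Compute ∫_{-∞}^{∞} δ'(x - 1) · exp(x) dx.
- e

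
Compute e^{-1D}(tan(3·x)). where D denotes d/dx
\tan{\left(3 x - 3 \right)}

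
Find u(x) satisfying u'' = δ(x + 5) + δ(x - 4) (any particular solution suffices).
\frac{|x + 5|}{2} + \frac{|x - 4|}{2}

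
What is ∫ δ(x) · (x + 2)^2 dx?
4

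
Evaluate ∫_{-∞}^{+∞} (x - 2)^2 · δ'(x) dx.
4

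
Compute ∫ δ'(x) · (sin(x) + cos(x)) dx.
-1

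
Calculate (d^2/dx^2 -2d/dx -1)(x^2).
- x^{2} - 4 x + 2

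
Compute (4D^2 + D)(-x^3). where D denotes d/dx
3 x \left(- x - 8\right)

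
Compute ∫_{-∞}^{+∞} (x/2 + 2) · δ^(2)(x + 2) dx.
0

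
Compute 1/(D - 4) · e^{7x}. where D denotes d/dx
\frac{e^{7 x}}{3}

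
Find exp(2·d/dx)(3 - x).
1 - x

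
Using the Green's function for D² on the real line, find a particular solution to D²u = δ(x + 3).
\frac{|x + 3|}{2}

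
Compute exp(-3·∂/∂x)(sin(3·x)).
\sin{\left(3 x - 9 \right)}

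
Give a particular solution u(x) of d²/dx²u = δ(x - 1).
\frac{|x - 1|}{2}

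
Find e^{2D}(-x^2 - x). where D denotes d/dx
- x^{2} - 5 x - 6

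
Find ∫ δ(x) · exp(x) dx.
1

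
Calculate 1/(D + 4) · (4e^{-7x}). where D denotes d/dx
- \frac{4 e^{- 7 x}}{3}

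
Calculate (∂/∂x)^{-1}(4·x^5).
\frac{2 x^{6}}{3}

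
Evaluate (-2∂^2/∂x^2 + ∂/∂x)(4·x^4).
16 x^{2} \left(x - 6\right)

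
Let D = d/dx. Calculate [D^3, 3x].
9D^{2}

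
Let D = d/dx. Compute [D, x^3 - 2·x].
3 x^{2} - 2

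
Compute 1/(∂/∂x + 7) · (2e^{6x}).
\frac{2 e^{6 x}}{13}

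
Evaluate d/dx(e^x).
e^{x}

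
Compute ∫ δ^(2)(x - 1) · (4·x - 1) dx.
0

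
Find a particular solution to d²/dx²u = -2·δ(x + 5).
-|x + 5|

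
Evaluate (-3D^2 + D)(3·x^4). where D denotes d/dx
12 x^{2} \left(x - 9\right)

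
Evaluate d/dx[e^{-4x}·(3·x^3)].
x^{2} \left(9 - 12 x\right) e^{- 4 x}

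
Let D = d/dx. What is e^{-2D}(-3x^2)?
- 3 x^{2} + 12 x - 12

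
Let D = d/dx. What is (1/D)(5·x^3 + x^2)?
\frac{5 x^{4}}{4} + \frac{x^{3}}{3}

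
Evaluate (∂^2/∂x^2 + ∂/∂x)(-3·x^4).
12 x^{2} \left(- x - 3\right)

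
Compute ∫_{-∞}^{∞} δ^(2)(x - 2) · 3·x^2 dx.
6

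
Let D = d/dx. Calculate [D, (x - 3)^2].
2 x - 6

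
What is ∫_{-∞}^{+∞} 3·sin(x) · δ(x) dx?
0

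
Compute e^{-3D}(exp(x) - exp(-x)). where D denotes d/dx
- e^{3 - x} + e^{x - 3}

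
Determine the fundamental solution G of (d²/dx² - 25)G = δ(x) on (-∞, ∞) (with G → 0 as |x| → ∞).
-\frac{e^{-5|x|}}{10}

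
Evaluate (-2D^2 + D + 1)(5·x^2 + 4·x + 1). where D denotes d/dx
5 x^{2} + 14 x - 15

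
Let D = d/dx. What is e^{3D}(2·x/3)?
\frac{2 x}{3} + 2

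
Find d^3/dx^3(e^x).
e^{x}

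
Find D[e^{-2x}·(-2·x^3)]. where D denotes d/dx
x^{2} \left(4 x - 6\right) e^{- 2 x}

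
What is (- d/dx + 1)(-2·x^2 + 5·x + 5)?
x \left(9 - 2 x\right)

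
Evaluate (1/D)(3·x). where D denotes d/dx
\frac{3 x^{2}}{2}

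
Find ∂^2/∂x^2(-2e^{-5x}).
- 50 e^{- 5 x}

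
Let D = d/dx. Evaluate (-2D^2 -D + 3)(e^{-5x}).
- 42 e^{- 5 x}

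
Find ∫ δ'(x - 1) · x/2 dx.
- \frac{1}{2}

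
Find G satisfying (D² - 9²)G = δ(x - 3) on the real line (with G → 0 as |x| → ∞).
-\frac{e^{-9|x - 3|}}{18}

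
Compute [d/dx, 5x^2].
10 x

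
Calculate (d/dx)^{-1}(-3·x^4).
- \frac{3 x^{5}}{5}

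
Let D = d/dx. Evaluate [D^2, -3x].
-6D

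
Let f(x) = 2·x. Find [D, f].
2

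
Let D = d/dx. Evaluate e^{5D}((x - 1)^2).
x^{2} + 8 x + 16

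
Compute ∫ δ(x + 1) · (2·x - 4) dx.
-6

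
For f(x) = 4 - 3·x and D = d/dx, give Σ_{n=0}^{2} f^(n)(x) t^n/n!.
- 3 t - 3 x + 4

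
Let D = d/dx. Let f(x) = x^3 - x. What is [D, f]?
3 x^{2} - 1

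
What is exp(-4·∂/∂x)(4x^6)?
4 x^{6} - 96 x^{5} + 960 x^{4} - 5120 x^{3} + 15360 x^{2} - 24576 x + 16384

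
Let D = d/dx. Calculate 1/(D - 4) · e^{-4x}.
- \frac{e^{- 4 x}}{8}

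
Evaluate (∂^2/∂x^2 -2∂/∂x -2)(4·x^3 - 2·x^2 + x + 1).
- 8 x^{3} - 20 x^{2} + 30 x - 8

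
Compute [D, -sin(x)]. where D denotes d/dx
- \cos{\left(x \right)}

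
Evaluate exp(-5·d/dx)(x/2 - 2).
\frac{x}{2} - \frac{9}{2}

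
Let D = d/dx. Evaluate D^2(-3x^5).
- 60 x^{3}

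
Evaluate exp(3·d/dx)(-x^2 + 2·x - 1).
- x^{2} - 4 x - 4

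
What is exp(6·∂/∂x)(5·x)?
5 x + 30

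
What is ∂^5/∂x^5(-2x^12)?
- 190080 x^{7}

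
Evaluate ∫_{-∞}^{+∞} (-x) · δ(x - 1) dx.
-1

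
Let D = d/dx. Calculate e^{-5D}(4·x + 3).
4 x - 17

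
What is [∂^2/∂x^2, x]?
2\frac{d}{dx}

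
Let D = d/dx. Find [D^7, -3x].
-21D^{6}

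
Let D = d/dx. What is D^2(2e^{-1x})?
2 e^{- x}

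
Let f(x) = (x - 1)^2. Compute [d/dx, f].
2 x - 2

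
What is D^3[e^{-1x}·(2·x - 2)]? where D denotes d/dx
2 \left(4 - x\right) e^{- x}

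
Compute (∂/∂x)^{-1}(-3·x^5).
- \frac{x^{6}}{2}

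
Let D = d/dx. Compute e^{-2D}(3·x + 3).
3 x - 3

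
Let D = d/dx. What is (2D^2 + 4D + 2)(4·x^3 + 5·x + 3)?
8 x^{3} + 48 x^{2} + 58 x + 26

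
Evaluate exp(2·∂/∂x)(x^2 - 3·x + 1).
x^{2} + x - 1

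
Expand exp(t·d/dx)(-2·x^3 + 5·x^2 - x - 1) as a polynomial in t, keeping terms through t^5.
- 2 t^{3} - t^{2} \left(6 x - 5\right) - t \left(6 x^{2} - 10 x + 1\right) - 2 x^{3} + 5 x^{2} - x - 1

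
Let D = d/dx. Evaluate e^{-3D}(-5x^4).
- 5 x^{4} + 60 x^{3} - 270 x^{2} + 540 x - 405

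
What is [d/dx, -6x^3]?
- 18 x^{2}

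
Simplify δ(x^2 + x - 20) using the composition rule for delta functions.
\frac{\delta(x + 5) + \delta(x - 4)}{9}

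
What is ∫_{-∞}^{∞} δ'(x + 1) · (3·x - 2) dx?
-3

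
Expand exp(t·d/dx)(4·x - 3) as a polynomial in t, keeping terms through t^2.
4 t + 4 x - 3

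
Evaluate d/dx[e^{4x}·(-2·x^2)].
4 x \left(- 2 x - 1\right) e^{4 x}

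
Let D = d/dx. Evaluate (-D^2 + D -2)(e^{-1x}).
- 4 e^{- x}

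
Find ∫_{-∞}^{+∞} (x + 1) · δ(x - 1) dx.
2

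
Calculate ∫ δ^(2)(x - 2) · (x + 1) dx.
0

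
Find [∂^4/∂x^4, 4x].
16\frac{d^{3}}{dx^{3}}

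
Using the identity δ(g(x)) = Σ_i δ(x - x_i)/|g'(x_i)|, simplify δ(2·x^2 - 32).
\frac{\delta(x - 4) + \delta(x + 4)}{16}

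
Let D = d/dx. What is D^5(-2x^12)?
- 190080 x^{7}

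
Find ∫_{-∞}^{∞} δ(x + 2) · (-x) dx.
2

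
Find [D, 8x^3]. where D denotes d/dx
24 x^{2}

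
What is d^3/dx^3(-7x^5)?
- 420 x^{2}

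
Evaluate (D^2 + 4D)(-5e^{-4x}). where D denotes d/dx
0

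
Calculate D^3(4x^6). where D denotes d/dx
480 x^{3}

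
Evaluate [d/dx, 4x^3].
12 x^{2}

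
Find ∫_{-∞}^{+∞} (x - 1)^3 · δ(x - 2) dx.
1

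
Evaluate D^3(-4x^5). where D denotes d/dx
- 240 x^{2}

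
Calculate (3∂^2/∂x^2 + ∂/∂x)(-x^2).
- 2 x - 6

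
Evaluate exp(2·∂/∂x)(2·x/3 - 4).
\frac{2 x}{3} - \frac{8}{3}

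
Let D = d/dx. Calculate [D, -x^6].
- 6 x^{5}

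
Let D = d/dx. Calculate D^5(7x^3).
0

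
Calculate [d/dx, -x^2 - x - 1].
- 2 x - 1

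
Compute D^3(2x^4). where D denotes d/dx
48 x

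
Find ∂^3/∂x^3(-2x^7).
- 420 x^{4}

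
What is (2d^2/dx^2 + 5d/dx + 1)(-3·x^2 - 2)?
- 3 x^{2} - 30 x - 14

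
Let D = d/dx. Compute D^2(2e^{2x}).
8 e^{2 x}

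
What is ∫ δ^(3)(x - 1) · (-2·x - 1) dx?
0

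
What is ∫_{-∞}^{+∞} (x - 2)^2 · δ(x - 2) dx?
0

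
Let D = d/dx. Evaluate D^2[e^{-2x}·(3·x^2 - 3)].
6 \left(2 x^{2} - 4 x - 1\right) e^{- 2 x}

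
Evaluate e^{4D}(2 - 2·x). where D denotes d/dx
- 2 x - 6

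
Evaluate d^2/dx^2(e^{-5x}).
25 e^{- 5 x}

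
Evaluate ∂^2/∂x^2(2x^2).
4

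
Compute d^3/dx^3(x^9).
504 x^{6}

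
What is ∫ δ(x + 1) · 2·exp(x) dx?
\frac{2}{e}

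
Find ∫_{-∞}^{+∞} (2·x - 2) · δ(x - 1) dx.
0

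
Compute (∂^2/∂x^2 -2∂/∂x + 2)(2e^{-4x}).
52 e^{- 4 x}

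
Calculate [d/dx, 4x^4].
16 x^{3}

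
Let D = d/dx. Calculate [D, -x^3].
- 3 x^{2}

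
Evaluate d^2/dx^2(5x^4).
60 x^{2}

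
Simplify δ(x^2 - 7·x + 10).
\frac{\delta(x - 2) + \delta(x - 5)}{3}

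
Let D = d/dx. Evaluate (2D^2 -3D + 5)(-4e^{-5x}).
- 280 e^{- 5 x}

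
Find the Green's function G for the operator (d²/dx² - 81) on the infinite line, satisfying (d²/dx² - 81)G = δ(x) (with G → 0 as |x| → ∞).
-\frac{e^{-9|x|}}{18}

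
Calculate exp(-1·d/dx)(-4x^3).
- 4 x^{3} + 12 x^{2} - 12 x + 4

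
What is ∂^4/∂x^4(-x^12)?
- 11880 x^{8}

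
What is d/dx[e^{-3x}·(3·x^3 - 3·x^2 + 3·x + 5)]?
3 \left(- 3 x^{3} + 6 x^{2} - 5 x - 4\right) e^{- 3 x}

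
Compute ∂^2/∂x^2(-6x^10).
- 540 x^{8}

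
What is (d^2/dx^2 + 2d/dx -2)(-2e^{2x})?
- 12 e^{2 x}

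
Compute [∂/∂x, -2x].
-2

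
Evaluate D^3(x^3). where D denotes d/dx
6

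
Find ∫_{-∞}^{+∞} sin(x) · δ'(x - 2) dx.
- \cos{\left(2 \right)}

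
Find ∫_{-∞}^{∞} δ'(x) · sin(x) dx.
-1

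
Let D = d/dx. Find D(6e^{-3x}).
- 18 e^{- 3 x}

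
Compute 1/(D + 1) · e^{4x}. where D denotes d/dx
\frac{e^{4 x}}{5}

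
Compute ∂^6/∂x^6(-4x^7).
- 20160 x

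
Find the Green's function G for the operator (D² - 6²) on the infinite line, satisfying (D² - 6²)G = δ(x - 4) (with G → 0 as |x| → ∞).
-\frac{e^{-6|x - 4|}}{12}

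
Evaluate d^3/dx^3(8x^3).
48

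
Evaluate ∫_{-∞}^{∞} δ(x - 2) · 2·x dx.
4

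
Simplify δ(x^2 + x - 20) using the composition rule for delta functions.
\frac{\delta(x + 5) + \delta(x - 4)}{9}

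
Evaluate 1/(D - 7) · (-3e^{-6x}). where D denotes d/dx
\frac{3 e^{- 6 x}}{13}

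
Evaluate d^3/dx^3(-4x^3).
-24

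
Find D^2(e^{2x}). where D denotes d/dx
4 e^{2 x}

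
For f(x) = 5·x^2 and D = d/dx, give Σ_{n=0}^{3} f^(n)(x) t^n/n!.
5 t^{2} + 10 t x + 5 x^{2}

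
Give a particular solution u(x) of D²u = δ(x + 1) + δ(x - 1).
\frac{|x + 1|}{2} + \frac{|x - 1|}{2}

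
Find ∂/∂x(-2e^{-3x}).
6 e^{- 3 x}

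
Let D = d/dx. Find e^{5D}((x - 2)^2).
x^{2} + 6 x + 9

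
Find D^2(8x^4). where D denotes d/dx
96 x^{2}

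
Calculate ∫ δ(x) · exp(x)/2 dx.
\frac{1}{2}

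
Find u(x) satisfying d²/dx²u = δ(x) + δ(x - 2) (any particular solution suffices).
\frac{|x|}{2} + \frac{|x - 2|}{2}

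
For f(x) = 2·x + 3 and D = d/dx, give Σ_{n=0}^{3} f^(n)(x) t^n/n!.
2 t + 2 x + 3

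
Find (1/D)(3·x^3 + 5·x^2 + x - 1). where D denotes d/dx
\frac{3 x^{4}}{4} + \frac{5 x^{3}}{3} + \frac{x^{2}}{2} - x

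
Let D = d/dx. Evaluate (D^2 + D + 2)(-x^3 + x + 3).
- 2 x^{3} - 3 x^{2} - 4 x + 7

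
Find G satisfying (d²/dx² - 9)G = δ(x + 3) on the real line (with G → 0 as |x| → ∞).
-\frac{e^{-3|x + 3|}}{6}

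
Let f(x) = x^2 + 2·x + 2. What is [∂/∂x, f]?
2 x + 2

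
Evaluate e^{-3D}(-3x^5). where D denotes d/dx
- 3 x^{5} + 45 x^{4} - 270 x^{3} + 810 x^{2} - 1215 x + 729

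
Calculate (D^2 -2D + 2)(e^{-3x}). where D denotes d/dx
17 e^{- 3 x}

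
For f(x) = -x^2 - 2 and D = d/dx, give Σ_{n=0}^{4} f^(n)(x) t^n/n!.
- t^{2} - 2 t x - x^{2} - 2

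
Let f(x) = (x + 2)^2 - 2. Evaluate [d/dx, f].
2 x + 4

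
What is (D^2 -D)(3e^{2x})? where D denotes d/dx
6 e^{2 x}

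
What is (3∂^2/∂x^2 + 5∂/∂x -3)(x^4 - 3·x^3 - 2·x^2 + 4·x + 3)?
- 3 x^{4} + 29 x^{3} - 3 x^{2} - 86 x - 1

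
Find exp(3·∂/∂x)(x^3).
x^{3} + 9 x^{2} + 27 x + 27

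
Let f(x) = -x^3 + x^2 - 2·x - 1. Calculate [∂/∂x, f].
- 3 x^{2} + 2 x - 2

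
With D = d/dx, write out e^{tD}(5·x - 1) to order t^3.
5 t + 5 x - 1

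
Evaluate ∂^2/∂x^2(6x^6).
180 x^{4}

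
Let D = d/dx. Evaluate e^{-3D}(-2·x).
6 - 2 x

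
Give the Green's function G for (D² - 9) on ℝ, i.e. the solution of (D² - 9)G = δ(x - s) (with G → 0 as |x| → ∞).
-\frac{e^{-3|x-s|}}{6}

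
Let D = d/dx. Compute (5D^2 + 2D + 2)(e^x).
9 e^{x}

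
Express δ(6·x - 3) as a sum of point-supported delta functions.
\frac{\delta(x - 1/2)}{6}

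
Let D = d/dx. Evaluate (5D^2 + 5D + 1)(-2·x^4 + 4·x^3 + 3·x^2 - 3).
- 2 x^{4} - 36 x^{3} - 57 x^{2} + 150 x + 27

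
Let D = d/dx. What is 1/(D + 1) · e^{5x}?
\frac{e^{5 x}}{6}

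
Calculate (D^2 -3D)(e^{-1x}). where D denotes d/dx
4 e^{- x}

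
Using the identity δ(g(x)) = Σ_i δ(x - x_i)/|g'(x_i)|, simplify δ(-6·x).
\frac{\delta(x)}{6}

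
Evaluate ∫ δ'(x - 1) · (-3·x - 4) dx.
3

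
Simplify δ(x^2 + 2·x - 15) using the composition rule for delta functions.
\frac{\delta(x + 5) + \delta(x - 3)}{8}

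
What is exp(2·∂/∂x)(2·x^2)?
2 x^{2} + 8 x + 8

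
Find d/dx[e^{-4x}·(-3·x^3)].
x^{2} \left(12 x - 9\right) e^{- 4 x}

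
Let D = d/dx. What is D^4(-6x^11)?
- 47520 x^{7}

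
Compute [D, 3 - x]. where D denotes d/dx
-1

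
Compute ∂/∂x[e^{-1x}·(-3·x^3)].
3 x^{2} \left(x - 3\right) e^{- x}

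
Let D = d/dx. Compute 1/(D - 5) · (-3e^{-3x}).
\frac{3 e^{- 3 x}}{8}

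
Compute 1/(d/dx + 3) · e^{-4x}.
- e^{- 4 x}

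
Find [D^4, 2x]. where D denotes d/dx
8D^{3}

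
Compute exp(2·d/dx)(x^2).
x^{2} + 4 x + 4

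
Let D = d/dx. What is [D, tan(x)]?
\frac{1}{\cos^{2}{\left(x \right)}}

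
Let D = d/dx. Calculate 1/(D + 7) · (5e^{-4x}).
\frac{5 e^{- 4 x}}{3}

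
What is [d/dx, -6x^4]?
- 24 x^{3}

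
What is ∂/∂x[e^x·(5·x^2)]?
5 x \left(x + 2\right) e^{x}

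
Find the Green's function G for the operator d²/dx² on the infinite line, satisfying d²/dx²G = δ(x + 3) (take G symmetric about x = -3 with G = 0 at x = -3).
\frac{|x + 3|}{2}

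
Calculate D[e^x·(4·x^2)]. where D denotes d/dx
4 x \left(x + 2\right) e^{x}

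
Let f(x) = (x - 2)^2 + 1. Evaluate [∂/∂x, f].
2 x - 4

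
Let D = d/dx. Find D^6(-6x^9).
- 362880 x^{3}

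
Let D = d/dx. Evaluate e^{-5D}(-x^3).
- x^{3} + 15 x^{2} - 75 x + 125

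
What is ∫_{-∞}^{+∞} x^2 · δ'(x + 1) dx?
2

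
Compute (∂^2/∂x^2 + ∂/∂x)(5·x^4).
20 x^{2} \left(x + 3\right)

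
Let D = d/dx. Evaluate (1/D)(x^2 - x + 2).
\frac{x^{3}}{3} - \frac{x^{2}}{2} + 2 x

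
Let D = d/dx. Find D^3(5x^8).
1680 x^{5}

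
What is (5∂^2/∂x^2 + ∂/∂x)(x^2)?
2 x + 10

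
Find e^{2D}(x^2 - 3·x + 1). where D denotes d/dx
x^{2} + x - 1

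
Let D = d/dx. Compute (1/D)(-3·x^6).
- \frac{3 x^{7}}{7}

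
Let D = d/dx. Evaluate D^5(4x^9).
60480 x^{4}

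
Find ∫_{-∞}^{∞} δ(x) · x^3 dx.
0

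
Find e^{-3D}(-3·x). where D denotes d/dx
9 - 3 x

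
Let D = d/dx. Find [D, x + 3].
1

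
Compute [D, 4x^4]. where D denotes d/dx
16 x^{3}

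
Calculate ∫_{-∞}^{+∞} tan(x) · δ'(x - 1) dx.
- \tan^{2}{\left(1 \right)} - 1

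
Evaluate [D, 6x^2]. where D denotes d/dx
12 x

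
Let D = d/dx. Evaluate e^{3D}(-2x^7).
- 2 x^{7} - 42 x^{6} - 378 x^{5} - 1890 x^{4} - 5670 x^{3} - 10206 x^{2} - 10206 x - 4374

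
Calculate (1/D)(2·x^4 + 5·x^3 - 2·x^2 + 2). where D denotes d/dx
\frac{2 x^{5}}{5} + \frac{5 x^{4}}{4} - \frac{2 x^{3}}{3} + 2 x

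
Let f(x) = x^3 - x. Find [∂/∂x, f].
3 x^{2} - 1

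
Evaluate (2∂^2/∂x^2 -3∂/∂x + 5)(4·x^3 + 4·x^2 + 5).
20 x^{3} - 16 x^{2} + 24 x + 41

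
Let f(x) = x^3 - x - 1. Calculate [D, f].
3 x^{2} - 1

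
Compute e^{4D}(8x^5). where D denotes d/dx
8 x^{5} + 160 x^{4} + 1280 x^{3} + 5120 x^{2} + 10240 x + 8192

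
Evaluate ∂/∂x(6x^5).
30 x^{4}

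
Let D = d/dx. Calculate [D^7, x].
7D^{6}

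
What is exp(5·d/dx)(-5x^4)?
- 5 x^{4} - 100 x^{3} - 750 x^{2} - 2500 x - 3125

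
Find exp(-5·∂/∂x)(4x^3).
4 x^{3} - 60 x^{2} + 300 x - 500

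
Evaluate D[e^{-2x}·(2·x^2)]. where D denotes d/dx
4 x \left(1 - x\right) e^{- 2 x}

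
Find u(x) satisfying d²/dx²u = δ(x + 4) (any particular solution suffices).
\frac{|x + 4|}{2}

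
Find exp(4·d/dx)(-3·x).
- 3 x - 12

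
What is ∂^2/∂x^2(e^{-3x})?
9 e^{- 3 x}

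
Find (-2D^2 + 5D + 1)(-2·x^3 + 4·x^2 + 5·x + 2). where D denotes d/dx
- 2 x^{3} - 26 x^{2} + 69 x + 11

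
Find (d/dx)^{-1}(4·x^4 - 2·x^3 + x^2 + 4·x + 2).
\frac{4 x^{5}}{5} - \frac{x^{4}}{2} + \frac{x^{3}}{3} + 2 x^{2} + 2 x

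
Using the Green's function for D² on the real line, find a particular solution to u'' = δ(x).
\frac{|x|}{2}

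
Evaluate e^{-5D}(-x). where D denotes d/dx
5 - x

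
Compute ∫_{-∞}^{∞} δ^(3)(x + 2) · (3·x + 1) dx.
0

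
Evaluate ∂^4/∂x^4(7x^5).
840 x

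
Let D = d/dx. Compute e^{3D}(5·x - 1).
5 x + 14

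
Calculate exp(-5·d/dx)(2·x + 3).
2 x - 7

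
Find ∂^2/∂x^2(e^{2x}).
4 e^{2 x}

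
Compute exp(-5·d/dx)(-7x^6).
- 7 x^{6} + 210 x^{5} - 2625 x^{4} + 17500 x^{3} - 65625 x^{2} + 131250 x - 109375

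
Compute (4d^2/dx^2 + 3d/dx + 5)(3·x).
15 x + 9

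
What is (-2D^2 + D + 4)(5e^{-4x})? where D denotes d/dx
- 160 e^{- 4 x}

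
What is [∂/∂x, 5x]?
5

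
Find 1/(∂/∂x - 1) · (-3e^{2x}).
- 3 e^{2 x}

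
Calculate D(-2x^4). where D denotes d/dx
- 8 x^{3}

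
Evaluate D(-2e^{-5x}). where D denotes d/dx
10 e^{- 5 x}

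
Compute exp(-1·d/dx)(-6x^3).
- 6 x^{3} + 18 x^{2} - 18 x + 6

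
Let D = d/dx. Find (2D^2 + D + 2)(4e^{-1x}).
12 e^{- x}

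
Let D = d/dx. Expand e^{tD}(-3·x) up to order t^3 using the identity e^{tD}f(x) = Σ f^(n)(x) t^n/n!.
- 3 t - 3 x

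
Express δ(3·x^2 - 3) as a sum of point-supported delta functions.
\frac{\delta(x - 1) + \delta(x + 1)}{6}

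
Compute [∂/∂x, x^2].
2 x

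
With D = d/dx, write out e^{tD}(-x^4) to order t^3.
x \left(- 4 t^{3} - 6 t^{2} x - 4 t x^{2} - x^{3}\right)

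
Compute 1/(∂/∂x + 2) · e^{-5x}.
- \frac{e^{- 5 x}}{3}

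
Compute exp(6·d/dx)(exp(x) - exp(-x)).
2 \sinh{\left(x + 6 \right)}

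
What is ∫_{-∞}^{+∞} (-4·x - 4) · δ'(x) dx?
4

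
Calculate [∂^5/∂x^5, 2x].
10\frac{d^{4}}{dx^{4}}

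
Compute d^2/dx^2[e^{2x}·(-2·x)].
8 \left(- x - 1\right) e^{2 x}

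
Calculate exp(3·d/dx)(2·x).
2 x + 6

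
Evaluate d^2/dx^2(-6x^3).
- 36 x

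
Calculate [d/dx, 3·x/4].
\frac{3}{4}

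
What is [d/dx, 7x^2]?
14 x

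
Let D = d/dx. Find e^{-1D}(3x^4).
3 x^{4} - 12 x^{3} + 18 x^{2} - 12 x + 3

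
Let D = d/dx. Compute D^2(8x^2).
16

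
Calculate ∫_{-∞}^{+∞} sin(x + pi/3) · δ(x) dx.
\frac{\sqrt{3}}{2}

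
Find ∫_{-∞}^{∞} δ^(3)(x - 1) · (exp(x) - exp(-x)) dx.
- 2 \cosh{\left(1 \right)}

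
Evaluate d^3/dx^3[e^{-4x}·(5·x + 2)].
16 \left(7 - 20 x\right) e^{- 4 x}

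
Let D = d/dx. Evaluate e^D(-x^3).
- x^{3} - 3 x^{2} - 3 x - 1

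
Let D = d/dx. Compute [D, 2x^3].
6 x^{2}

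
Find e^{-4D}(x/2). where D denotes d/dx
\frac{x}{2} - 2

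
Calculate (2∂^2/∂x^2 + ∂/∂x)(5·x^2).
10 x + 20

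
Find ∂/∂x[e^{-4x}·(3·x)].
3 \left(1 - 4 x\right) e^{- 4 x}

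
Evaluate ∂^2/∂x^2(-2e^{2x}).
- 8 e^{2 x}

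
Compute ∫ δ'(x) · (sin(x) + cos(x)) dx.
-1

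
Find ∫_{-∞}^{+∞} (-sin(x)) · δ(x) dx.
0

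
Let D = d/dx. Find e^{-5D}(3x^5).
3 x^{5} - 75 x^{4} + 750 x^{3} - 3750 x^{2} + 9375 x - 9375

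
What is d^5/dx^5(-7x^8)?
- 47040 x^{3}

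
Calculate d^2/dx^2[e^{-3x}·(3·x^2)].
3 \left(9 x^{2} - 12 x + 2\right) e^{- 3 x}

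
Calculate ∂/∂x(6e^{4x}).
24 e^{4 x}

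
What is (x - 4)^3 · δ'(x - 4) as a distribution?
0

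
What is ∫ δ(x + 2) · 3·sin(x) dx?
- 3 \sin{\left(2 \right)}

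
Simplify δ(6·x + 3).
\frac{\delta(x + 1/2)}{6}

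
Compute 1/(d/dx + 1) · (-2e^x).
- e^{x}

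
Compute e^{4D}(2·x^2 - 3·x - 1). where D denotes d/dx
2 x^{2} + 13 x + 19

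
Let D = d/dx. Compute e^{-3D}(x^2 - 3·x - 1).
x^{2} - 9 x + 17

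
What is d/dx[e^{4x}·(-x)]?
\left(- 4 x - 1\right) e^{4 x}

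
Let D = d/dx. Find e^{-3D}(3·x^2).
3 x^{2} - 18 x + 27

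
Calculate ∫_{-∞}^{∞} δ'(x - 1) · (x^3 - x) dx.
-2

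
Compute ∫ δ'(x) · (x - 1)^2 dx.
2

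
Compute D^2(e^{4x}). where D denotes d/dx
16 e^{4 x}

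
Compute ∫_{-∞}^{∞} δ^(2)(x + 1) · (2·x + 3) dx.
0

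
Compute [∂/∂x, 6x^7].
42 x^{6}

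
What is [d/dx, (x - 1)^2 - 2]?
2 x - 2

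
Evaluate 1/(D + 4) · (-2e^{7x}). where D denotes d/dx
- \frac{2 e^{7 x}}{11}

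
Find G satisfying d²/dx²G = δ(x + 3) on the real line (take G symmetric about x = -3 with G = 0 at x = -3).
\frac{|x + 3|}{2}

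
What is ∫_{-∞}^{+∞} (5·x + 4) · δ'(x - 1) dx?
-5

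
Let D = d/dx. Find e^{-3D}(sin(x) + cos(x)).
\sqrt{2} \cos{\left(- x + \frac{\pi}{4} + 3 \right)}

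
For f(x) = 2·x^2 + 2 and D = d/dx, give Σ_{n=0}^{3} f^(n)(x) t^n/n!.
2 t^{2} + 4 t x + 2 x^{2} + 2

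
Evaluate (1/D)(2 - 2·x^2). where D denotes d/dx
- \frac{2 x^{3}}{3} + 2 x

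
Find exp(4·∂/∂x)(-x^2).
- x^{2} - 8 x - 16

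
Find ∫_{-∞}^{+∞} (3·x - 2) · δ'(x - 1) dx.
-3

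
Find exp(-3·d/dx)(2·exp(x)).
2 e^{x - 3}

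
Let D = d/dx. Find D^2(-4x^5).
- 80 x^{3}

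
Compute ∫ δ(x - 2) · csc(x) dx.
\csc{\left(2 \right)}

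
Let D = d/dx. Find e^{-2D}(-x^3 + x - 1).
- x^{3} + 6 x^{2} - 11 x + 5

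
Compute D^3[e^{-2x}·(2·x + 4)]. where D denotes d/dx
8 \left(- 2 x - 1\right) e^{- 2 x}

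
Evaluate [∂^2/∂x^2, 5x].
10\frac{d}{dx}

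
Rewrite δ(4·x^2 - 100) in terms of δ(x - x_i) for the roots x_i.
\frac{\delta(x - 5) + \delta(x + 5)}{40}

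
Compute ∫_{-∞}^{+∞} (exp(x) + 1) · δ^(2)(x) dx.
1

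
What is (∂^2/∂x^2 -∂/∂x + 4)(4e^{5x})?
96 e^{5 x}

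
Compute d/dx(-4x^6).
- 24 x^{5}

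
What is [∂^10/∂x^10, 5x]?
50\frac{d^{9}}{dx^{9}}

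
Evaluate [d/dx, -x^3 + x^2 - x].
- 3 x^{2} + 2 x - 1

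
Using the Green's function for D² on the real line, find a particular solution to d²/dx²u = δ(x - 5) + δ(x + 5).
\frac{|x - 5|}{2} + \frac{|x + 5|}{2}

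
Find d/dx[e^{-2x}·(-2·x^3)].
x^{2} \left(4 x - 6\right) e^{- 2 x}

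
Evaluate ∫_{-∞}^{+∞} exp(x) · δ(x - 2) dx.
e^{2}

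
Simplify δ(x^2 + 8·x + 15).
\frac{\delta(x + 5) + \delta(x + 3)}{2}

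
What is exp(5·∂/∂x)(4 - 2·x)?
- 2 x - 6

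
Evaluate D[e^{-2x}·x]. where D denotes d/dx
\left(1 - 2 x\right) e^{- 2 x}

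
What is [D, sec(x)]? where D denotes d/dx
\tan{\left(x \right)} \sec{\left(x \right)}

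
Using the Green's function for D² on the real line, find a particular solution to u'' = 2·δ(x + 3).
|x + 3|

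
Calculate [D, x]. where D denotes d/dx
1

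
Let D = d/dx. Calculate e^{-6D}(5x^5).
5 x^{5} - 150 x^{4} + 1800 x^{3} - 10800 x^{2} + 32400 x - 38880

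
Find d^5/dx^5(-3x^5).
-360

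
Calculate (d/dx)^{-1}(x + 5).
\frac{x^{2}}{2} + 5 x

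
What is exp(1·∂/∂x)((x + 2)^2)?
x^{2} + 6 x + 9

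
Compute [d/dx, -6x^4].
- 24 x^{3}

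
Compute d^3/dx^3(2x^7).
420 x^{4}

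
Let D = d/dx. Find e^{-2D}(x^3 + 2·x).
x^{3} - 6 x^{2} + 14 x - 12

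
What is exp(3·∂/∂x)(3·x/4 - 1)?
\frac{3 x}{4} + \frac{5}{4}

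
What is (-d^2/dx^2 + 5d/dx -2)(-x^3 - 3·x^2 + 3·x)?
2 x^{3} - 9 x^{2} - 30 x + 21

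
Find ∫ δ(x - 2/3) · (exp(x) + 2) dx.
e^{\frac{2}{3}} + 2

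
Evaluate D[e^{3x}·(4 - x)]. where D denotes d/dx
\left(11 - 3 x\right) e^{3 x}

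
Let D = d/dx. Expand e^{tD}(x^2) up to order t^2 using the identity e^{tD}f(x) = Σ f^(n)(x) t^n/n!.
t^{2} + 2 t x + x^{2}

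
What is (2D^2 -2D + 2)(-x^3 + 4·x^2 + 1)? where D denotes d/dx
- 2 x^{3} + 14 x^{2} - 28 x + 18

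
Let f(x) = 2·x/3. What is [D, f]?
\frac{2}{3}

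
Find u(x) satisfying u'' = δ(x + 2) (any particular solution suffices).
\frac{|x + 2|}{2}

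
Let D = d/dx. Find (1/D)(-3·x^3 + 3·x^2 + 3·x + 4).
- \frac{3 x^{4}}{4} + x^{3} + \frac{3 x^{2}}{2} + 4 x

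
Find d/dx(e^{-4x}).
- 4 e^{- 4 x}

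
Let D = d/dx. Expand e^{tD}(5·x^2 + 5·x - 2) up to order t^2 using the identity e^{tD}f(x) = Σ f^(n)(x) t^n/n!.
5 t^{2} + 5 t \left(2 x + 1\right) + 5 x^{2} + 5 x - 2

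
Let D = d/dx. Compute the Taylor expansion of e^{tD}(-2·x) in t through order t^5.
- 2 t - 2 x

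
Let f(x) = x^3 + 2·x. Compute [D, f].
3 x^{2} + 2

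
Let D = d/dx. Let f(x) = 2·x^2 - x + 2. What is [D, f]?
4 x - 1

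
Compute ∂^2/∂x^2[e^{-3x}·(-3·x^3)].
9 x \left(- 3 x^{2} + 6 x - 2\right) e^{- 3 x}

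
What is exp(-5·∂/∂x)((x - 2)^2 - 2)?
x^{2} - 14 x + 47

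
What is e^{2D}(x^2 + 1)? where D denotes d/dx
x^{2} + 4 x + 5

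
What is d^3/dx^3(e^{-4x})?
- 64 e^{- 4 x}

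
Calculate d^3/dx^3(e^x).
e^{x}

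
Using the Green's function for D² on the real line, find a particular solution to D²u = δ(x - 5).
\frac{|x - 5|}{2}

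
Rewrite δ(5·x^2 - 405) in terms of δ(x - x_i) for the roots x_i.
\frac{\delta(x - 9) + \delta(x + 9)}{90}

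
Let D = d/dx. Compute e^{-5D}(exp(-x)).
e^{5 - x}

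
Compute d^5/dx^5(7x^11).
388080 x^{6}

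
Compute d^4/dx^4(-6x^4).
-144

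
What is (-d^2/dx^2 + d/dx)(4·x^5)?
20 x^{3} \left(x - 4\right)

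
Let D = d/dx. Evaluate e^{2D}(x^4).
x^{4} + 8 x^{3} + 24 x^{2} + 32 x + 16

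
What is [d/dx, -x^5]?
- 5 x^{4}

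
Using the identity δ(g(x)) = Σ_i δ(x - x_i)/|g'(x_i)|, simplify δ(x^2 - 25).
\frac{\delta(x + 5) + \delta(x - 5)}{10}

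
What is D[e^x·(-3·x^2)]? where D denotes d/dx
3 x \left(- x - 2\right) e^{x}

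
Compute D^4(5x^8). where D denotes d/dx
8400 x^{4}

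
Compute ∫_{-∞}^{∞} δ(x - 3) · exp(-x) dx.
e^{-3}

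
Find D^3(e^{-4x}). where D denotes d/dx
- 64 e^{- 4 x}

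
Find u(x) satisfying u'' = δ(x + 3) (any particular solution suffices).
\frac{|x + 3|}{2}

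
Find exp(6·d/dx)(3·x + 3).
3 x + 21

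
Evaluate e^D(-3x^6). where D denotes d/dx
- 3 x^{6} - 18 x^{5} - 45 x^{4} - 60 x^{3} - 45 x^{2} - 18 x - 3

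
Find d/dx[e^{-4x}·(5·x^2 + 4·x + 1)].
2 x \left(- 10 x - 3\right) e^{- 4 x}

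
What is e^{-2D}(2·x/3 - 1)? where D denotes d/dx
\frac{2 x}{3} - \frac{7}{3}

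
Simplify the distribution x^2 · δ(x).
0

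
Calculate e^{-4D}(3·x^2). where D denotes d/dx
3 x^{2} - 24 x + 48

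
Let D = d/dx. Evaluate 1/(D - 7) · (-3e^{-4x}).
\frac{3 e^{- 4 x}}{11}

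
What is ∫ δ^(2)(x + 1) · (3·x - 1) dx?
0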